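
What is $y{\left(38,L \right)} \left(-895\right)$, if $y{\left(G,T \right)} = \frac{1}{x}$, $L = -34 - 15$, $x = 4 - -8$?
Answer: $- \frac{895}{12} \approx -74.583$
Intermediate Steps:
$x = 12$ ($x = 4 + 8 = 12$)
$L = -49$
$y{\left(G,T \right)} = \frac{1}{12}$
$y{\left(38,L \right)} \left(-895\right) = \frac{1}{12} \left(-895\right) = - \frac{895}{12}$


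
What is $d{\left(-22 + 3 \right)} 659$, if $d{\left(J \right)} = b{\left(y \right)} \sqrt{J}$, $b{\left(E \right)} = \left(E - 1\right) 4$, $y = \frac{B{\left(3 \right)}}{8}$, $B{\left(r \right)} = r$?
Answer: $- \frac{3295 i \sqrt{19}}{2} \approx - 7181.3 i$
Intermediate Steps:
$y = \frac{3}{8} \approx 0.375$
$b{\left(E \right)} = -4 + 4 E$ ($b{\left(E \right)} = \left(-1 + E\right) 4 = -4 + 4 E$)
$d{\left(J \right)} = - \frac{5 \sqrt{J}}{2}$ ($d{\left(J \right)} = \left(-4 + 4 \cdot \frac{3}{8}\right) \sqrt{J} = \left(-4 + \frac{3}{2}\right) \sqrt{J} = - \frac{5 \sqrt{J}}{2}$)
$d{\left(-22 + 3 \right)} 659 = - \frac{5 \sqrt{-22 + 3}}{2} \cdot 659 = - \frac{5 \sqrt{-19}}{2} \cdot 659 = - \frac{5 i \sqrt{19}}{2} \cdot 659 = - \frac{3295 i \sqrt{19}}{2}$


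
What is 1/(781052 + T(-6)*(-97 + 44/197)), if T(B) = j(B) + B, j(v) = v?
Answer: 197/154096024 ≈ 1.2784e-6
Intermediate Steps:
T(B) = 2*B (T(B) = B + B = 2*B)
1/(781052 + T(-6)*(-97 + 44/197)) = 1/(781052 + (2*(-6))*(-97 + 44/197)) = 1/(781052 - 12*(-97 + 44*(1/197))) = 1/(781052 - 12*(-97 + 44/197)) = 1/(781052 - 12*(-19065/197)) = 1/(781052 + 228780/197) = 1/(154096024/197) = 197/154096024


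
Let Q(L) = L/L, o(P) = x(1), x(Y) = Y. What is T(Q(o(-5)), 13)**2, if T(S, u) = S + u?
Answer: 196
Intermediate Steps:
o(P) = 1
Q(L) = 1
T(Q(o(-5)), 13)**2 = (1 + 13)**2 = 14**2 = 196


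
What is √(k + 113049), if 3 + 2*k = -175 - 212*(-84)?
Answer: 2*√30466 ≈ 349.09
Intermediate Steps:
k = 8815 (k = -3/2 + (-175 - 212*(-84))/2 = -3/2 + (-175 + 17808)/2 = -3/2 + (½)*17633 = -3/2 + 17633/2 = 8815)
√(k + 113049) = √(8815 + 113049) = √121864 = 2*√30466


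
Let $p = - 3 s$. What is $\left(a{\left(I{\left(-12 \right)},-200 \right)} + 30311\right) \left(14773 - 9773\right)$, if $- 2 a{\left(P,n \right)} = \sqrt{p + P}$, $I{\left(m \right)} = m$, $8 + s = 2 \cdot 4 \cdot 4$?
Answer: $151555000 - 5000 i \sqrt{21} \approx 1.5156 \cdot 10^{8} - 22913.0 i$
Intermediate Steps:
$s = 24$ ($s = -8 + 2 \cdot 4 \cdot 4 = -8 + 8 \cdot 4 = -8 + 32 = 24$)
$p = -72$ ($p = \left(-3\right) 24 = -72$)
$a{\left(P,n \right)} = - \frac{\sqrt{-72 + P}}{2}$
$\left(a{\left(I{\left(-12 \right)},-200 \right)} + 30311\right) \left(14773 - 9773\right) = \left(- \frac{\sqrt{-72 - 12}}{2} + 30311\right) \left(14773 - 9773\right) = \left(- \frac{\sqrt{-84}}{2} + 30311\right) 5000 = \left(- \frac{2 i \sqrt{21}}{2} + 30311\right) 5000 = \left(- i \sqrt{21} + 30311\right) 5000 = \left(30311 - i \sqrt{21}\right) 5000 = 151555000 - 5000 i \sqrt{21}$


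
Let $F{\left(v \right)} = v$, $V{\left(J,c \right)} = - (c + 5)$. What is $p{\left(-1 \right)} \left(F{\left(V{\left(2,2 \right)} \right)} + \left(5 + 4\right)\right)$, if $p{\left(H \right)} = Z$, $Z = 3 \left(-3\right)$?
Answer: $-18$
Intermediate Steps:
$V{\left(J,c \right)} = -5 - c$ ($V{\left(J,c \right)} = - (5 + c) = -5 - c$)
$Z = -9$
$p{\left(H \right)} = -9$
$p{\left(-1 \right)} \left(F{\left(V{\left(2,2 \right)} \right)} + \left(5 + 4\right)\right) = - 9 \left(\left(-5 - 2\right) + \left(5 + 4\right)\right) = - 9 \left(\left(-5 - 2\right) + 9\right) = - 9 \left(-7 + 9\right) = \left(-9\right) 2 = -18$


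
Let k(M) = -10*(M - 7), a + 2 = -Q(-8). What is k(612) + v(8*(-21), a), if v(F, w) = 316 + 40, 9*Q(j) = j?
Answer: -5694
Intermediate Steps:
Q(j) = j/9
a = -10/9 (a = -2 - (-8)/9 = -2 - 1*(-8/9) = -2 + 8/9 = -10/9 ≈ -1.1111)
v(F, w) = 356
k(M) = 70 - 10*M (k(M) = -10*(-7 + M) = 70 - 10*M)
k(612) + v(8*(-21), a) = (70 - 10*612) + 356 = (70 - 6120) + 356 = -6050 + 356 = -5694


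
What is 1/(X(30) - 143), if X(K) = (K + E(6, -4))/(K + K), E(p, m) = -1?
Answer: -60/8551 ≈ -0.0070167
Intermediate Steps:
X(K) = (-1 + K)/(2*K) (X(K) = (K - 1)/(K + K) = (-1 + K)/((2*K)) = (-1 + K)*(1/(2*K)) = (-1 + K)/(2*K))
1/(X(30) - 143) = 1/((½)*(-1 + 30)/30 - 143) = 1/((½)*(1/30)*29 - 143) = 1/(29/60 - 143) = 1/(-8551/60) = -60/8551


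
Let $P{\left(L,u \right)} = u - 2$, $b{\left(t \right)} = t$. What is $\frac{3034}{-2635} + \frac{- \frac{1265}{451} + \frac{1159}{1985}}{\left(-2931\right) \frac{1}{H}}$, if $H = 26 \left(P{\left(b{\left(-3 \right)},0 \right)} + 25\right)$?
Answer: $- \frac{29260399594}{41903427415} \approx -0.69828$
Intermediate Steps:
$P{\left(L,u \right)} = -2 + u$
$H = 598$ ($H = 26 \left(\left(-2 + 0\right) + 25\right) = 26 \left(-2 + 25\right) = 26 \cdot 23 = 598$)
$\frac{3034}{-2635} + \frac{- \frac{1265}{451} + \frac{1159}{1985}}{\left(-2931\right) \frac{1}{H}} = \frac{3034}{-2635} + \frac{- \frac{1265}{451} + \frac{1159}{1985}}{\left(-2931\right) \frac{1}{598}} = 3034 \left(- \frac{1}{2635}\right) + \frac{\left(-1265\right) \frac{1}{451} + 1159 \cdot \frac{1}{1985}}{\left(-2931\right) \frac{1}{598}} = - \frac{3034}{2635} + \frac{- \frac{115}{41} + \frac{1159}{1985}}{- \frac{2931}{598}} = - \frac{3034}{2635} - - \frac{36030696}{79513145} = - \frac{3034}{2635} + \frac{36030696}{79513145} = - \frac{29260399594}{41903427415}$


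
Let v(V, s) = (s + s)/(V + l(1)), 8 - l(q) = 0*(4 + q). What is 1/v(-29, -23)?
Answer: 21/46 ≈ 0.45652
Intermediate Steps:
l(q) = 8 (l(q) = 8 - 0*(4 + q) = 8 - 1*0 = 8 + 0 = 8)
v(V, s) = 2*s/(8 + V) (v(V, s) = (s + s)/(V + 8) = (2*s)/(8 + V) = 2*s/(8 + V))
1/v(-29, -23) = 1/(2*(-23)/(8 - 29)) = 1/(2*(-23)/(-21)) = 1/(2*(-23)*(-1/21)) = 1/(46/21) = 21/46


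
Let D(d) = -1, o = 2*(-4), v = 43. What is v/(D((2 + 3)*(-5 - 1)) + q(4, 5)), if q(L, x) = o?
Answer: -43/9 ≈ -4.7778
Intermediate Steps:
o = -8
q(L, x) = -8
v/(D((2 + 3)*(-5 - 1)) + q(4, 5)) = 43/(-1 - 8) = 43/(-9) = -⅑*43 = -43/9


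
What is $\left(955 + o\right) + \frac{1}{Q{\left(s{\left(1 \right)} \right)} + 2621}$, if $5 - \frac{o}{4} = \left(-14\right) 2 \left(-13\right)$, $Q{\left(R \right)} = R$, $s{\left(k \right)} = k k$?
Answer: $- \frac{1261181}{2622} \approx -481.0$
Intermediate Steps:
$s{\left(k \right)} = k^{2}$
$o = -1436$ ($o = 20 - 4 \left(-14\right) 2 \left(-13\right) = 20 - 4 \left(\left(-28\right) \left(-13\right)\right) = 20 - 1456 = -1436$)
$\left(955 + o\right) + \frac{1}{Q{\left(s{\left(1 \right)} \right)} + 2621} = \left(955 - 1436\right) + \frac{1}{1^{2} + 2621} = -481 + \frac{1}{1 + 2621} = -481 + \frac{1}{2622} = - \frac{1261181}{2622}$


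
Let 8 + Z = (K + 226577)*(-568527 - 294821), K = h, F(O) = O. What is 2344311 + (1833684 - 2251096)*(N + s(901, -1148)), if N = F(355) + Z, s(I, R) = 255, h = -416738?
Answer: -68528665032653249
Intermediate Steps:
K = -416738
Z = 164175119020 (Z = -8 + (-416738 + 226577)*(-568527 - 294821) = -8 - 190161*(-863348) = -8 + 164175119028 = 164175119020)
N = 164175119375 (N = 355 + 164175119020 = 164175119375)
2344311 + (1833684 - 2251096)*(N + s(901, -1148)) = 2344311 + (1833684 - 2251096)*(164175119375 + 255) = 2344311 - 417412*164175119630 = 2344311 - 68528665034997560 = -68528665032653249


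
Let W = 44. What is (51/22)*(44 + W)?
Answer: 204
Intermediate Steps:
(51/22)*(44 + W) = (51/22)*(44 + 44) = (51*(1/22))*88 = (51/22)*88 = 204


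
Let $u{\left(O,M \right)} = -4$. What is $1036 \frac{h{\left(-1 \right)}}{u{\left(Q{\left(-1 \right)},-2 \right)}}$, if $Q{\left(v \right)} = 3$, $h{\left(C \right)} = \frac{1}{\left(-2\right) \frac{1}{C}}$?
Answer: $- \frac{259}{2} \approx -129.5$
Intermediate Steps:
$h{\left(C \right)} = - \frac{C}{2}$
$1036 \frac{h{\left(-1 \right)}}{u{\left(Q{\left(-1 \right)},-2 \right)}} = 1036 \frac{\left(- \frac{1}{2}\right) \left(-1\right)}{-4} = 1036 \cdot \frac{1}{2} \left(- \frac{1}{4}\right) = 1036 \left(- \frac{1}{8}\right) = - \frac{259}{2}$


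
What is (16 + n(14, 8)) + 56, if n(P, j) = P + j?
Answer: 94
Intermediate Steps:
(16 + n(14, 8)) + 56 = (16 + (14 + 8)) + 56 = (16 + 22) + 56 = 38 + 56 = 94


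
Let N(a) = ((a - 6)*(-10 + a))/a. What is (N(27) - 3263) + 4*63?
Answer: -26980/9 ≈ -2997.8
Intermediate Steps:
N(a) = (-10 + a)*(-6 + a)/a (N(a) = ((-6 + a)*(-10 + a))/a = ((-10 + a)*(-6 + a))/a = (-10 + a)*(-6 + a)/a)
(N(27) - 3263) + 4*63 = ((-16 + 27 + 60/27) - 3263) + 4*63 = ((-16 + 27 + 60*(1/27)) - 3263) + 252 = ((-16 + 27 + 20/9) - 3263) + 252 = (119/9 - 3263) + 252 = -29248/9 + 252 = -26980/9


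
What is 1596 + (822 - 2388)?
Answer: 30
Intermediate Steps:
1596 + (822 - 2388) = 1596 - 1566 = 30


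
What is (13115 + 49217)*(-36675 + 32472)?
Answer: -261981396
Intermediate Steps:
(13115 + 49217)*(-36675 + 32472) = 62332*(-4203) = -261981396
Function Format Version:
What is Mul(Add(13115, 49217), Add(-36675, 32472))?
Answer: -261981396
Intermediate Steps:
Mul(Add(13115, 49217), Add(-36675, 32472)) = Mul(62332, -4203) = -261981396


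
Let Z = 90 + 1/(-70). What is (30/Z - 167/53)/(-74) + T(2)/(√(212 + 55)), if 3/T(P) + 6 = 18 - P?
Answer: 940633/24704678 + √267/890 ≈ 0.056435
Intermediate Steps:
Z = 6299/70 (Z = 90 - 1/70 = 6299/70 ≈ 89.986)
T(P) = 3/(12 - P) (T(P) = 3/(-6 + (18 - P)) = 3/(12 - P))
(30/Z - 167/53)/(-74) + T(2)/(√(212 + 55)) = (30/(6299/70) - 167/53)/(-74) + (-3/(-12 + 2))/(√(212 + 55)) = (30*(70/6299) - 167*1/53)*(-1/74) + (-3/(-10))/(√267) = (2100/6299 - 167/53)*(-1/74) + (-3*(-⅒))*(√267/267) = -940633/333847*(-1/74) + 3*(√267/267)/10 = 940633/24704678 + √267/890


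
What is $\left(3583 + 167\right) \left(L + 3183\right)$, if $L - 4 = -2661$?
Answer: $1972500$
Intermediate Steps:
$L = -2657$ ($L = 4 - 2661 = -2657$)
$\left(3583 + 167\right) \left(L + 3183\right) = \left(3583 + 167\right) \left(-2657 + 3183\right) = 3750 \cdot 526 = 1972500$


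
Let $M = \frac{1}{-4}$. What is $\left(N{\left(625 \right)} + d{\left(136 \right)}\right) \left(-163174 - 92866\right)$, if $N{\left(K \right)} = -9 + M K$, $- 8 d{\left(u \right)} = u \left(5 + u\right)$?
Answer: $656038490$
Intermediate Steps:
$d{\left(u \right)} = - \frac{u \left(5 + u\right)}{8}$
$M = - \frac{1}{4} \approx -0.25$
$N{\left(K \right)} = -9 - \frac{K}{4}$
$\left(N{\left(625 \right)} + d{\left(136 \right)}\right) \left(-163174 - 92866\right) = \left(\left(-9 - \frac{625}{4}\right) - 17 \left(5 + 136\right)\right) \left(-163174 - 92866\right) = \left(\left(-9 - \frac{625}{4}\right) - 17 \cdot 141\right) \left(-256040\right) = \left(- \frac{661}{4} - 2397\right) \left(-256040\right) = \left(- \frac{10249}{4}\right) \left(-256040\right) = 656038490$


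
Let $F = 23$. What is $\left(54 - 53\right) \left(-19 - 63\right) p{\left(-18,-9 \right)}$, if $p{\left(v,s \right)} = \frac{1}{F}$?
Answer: $- \frac{82}{23} \approx -3.5652$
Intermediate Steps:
$p{\left(v,s \right)} = \frac{1}{23}$
$\left(54 - 53\right) \left(-19 - 63\right) p{\left(-18,-9 \right)} = \left(54 - 53\right) \left(-19 - 63\right) \frac{1}{23} = 1 \left(-82\right) \frac{1}{23} = \left(-82\right) \frac{1}{23} = - \frac{82}{23}$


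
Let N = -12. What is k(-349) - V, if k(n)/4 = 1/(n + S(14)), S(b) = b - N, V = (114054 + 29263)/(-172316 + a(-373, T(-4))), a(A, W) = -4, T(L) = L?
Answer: 45602111/55659360 ≈ 0.81931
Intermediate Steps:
V = -143317/172320 (V = (114054 + 29263)/(-172316 - 4) = 143317/(-172320) = 143317*(-1/172320) = -143317/172320 ≈ -0.83169)
S(b) = 12 + b (S(b) = b - 1*(-12) = b + 12 = 12 + b)
k(n) = 4/(26 + n) (k(n) = 4/(n + (12 + 14)) = 4/(n + 26) = 4/(26 + n))
k(-349) - V = 4/(26 - 349) - 1*(-143317/172320) = 4/(-323) + 143317/172320 = 4*(-1/323) + 143317/172320 = -4/323 + 143317/172320 = 45602111/55659360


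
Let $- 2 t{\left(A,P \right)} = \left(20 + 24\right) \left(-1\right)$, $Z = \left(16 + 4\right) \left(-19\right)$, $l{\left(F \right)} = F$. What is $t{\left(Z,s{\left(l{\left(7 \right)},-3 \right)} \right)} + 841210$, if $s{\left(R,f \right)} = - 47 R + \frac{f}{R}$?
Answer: $841232$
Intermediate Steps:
$Z = -380$ ($Z = 20 \left(-19\right) = -380$)
$t{\left(A,P \right)} = 22$ ($t{\left(A,P \right)} = - \frac{\left(20 + 24\right) \left(-1\right)}{2} = - \frac{44 \left(-1\right)}{2} = \left(- \frac{1}{2}\right) \left(-44\right) = 22$)
$t{\left(Z,s{\left(l{\left(7 \right)},-3 \right)} \right)} + 841210 = 22 + 841210 = 841232$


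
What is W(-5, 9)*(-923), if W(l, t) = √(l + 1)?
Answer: -1846*I ≈ -1846.0*I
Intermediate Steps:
W(l, t) = √(1 + l)
W(-5, 9)*(-923) = √(1 - 5)*(-923) = √(-4)*(-923) = (2*I)*(-923) = -1846*I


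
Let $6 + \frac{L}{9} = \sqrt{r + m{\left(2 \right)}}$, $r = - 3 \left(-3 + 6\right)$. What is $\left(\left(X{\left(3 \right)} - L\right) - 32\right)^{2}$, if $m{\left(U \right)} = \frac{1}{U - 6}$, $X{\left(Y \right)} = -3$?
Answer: $\frac{\left(38 - 9 i \sqrt{37}\right)^{2}}{4} \approx -388.25 - 1040.2 i$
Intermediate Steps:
$m{\left(U \right)} = \frac{1}{-6 + U}$
$r = -9$ ($r = \left(-3\right) 3 = -9$)
$L = -54 + \frac{9 i \sqrt{37}}{2}$ ($L = -54 + 9 \sqrt{-9 + \frac{1}{-6 + 2}} = -54 + 9 \sqrt{-9 + \frac{1}{-4}} = -54 + 9 \sqrt{-9 - \frac{1}{4}} = -54 + 9 \sqrt{- \frac{37}{4}} = -54 + 9 \frac{i \sqrt{37}}{2} = -54 + \frac{9 i \sqrt{37}}{2} \approx -54.0 + 27.372 i$)
$\left(\left(X{\left(3 \right)} - L\right) - 32\right)^{2} = \left(\left(-3 - \left(-54 + \frac{9 i \sqrt{37}}{2}\right)\right) - 32\right)^{2} = \left(\left(-3 + \left(54 - \frac{9 i \sqrt{37}}{2}\right)\right) - 32\right)^{2} = \left(\left(51 - \frac{9 i \sqrt{37}}{2}\right) - 32\right)^{2} = \left(19 - \frac{9 i \sqrt{37}}{2}\right)^{2}$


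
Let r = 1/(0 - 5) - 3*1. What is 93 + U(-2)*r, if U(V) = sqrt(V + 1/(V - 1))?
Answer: 93 - 16*I*sqrt(21)/15 ≈ 93.0 - 4.8881*I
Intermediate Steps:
r = -16/5 (r = 1/(-5) - 3 = -1/5 - 3 = -16/5 ≈ -3.2000)
U(V) = sqrt(V + 1/(-1 + V))
93 + U(-2)*r = 93 + sqrt((1 - 2*(-1 - 2))/(-1 - 2))*(-16/5) = 93 + sqrt((1 - 2*(-3))/(-3))*(-16/5) = 93 + sqrt(-(1 + 6)/3)*(-16/5) = 93 + sqrt(-1/3*7)*(-16/5) = 93 + sqrt(-7/3)*(-16/5) = 93 + (I*sqrt(21)/3)*(-16/5) = 93 - 16*I*sqrt(21)/15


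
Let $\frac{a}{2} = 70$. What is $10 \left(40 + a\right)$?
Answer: $1800$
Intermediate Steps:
$a = 140$ ($a = 2 \cdot 70 = 140$)
$10 \left(40 + a\right) = 10 \left(40 + 140\right) = 10 \cdot 180 = 1800$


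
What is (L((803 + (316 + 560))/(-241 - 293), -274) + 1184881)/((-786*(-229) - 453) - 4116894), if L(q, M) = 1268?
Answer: -395383/1312451 ≈ -0.30126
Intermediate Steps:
(L((803 + (316 + 560))/(-241 - 293), -274) + 1184881)/((-786*(-229) - 453) - 4116894) = (1268 + 1184881)/((-786*(-229) - 453) - 4116894) = 1186149/((179994 - 453) - 4116894) = 1186149/(179541 - 4116894) = 1186149/(-3937353) = 1186149*(-1/3937353) = -395383/1312451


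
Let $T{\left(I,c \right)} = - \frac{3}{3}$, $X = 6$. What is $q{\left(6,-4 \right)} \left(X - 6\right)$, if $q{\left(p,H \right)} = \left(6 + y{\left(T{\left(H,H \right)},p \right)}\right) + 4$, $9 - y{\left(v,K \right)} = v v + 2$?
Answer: $0$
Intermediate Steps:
$T{\left(I,c \right)} = -1$ ($T{\left(I,c \right)} = \left(-3\right) \frac{1}{3} = -1$)
$y{\left(v,K \right)} = 7 - v^{2}$ ($y{\left(v,K \right)} = 9 - \left(v v + 2\right) = 9 - \left(v^{2} + 2\right) = 9 - \left(2 + v^{2}\right) = 7 - v^{2}$)
$q{\left(p,H \right)} = 16$ ($q{\left(p,H \right)} = \left(6 + \left(7 - \left(-1\right)^{2}\right)\right) + 4 = \left(6 + \left(7 - 1\right)\right) + 4 = \left(6 + 6\right) + 4 = 12 + 4 = 16$)
$q{\left(6,-4 \right)} \left(X - 6\right) = 16 \left(6 - 6\right) = 16 \cdot 0 = 0$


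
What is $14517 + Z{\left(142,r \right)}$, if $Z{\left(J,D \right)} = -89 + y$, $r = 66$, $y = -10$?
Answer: $14418$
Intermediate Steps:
$Z{\left(J,D \right)} = -99$ ($Z{\left(J,D \right)} = -89 - 10 = -99$)
$14517 + Z{\left(142,r \right)} = 14517 - 99 = 14418$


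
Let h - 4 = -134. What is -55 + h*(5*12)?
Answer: -7855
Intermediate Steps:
h = -130 (h = 4 - 134 = -130)
-55 + h*(5*12) = -55 - 650*12 = -55 - 130*60 = -55 - 7800 = -7855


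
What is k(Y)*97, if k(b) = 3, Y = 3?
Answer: 291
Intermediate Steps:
k(Y)*97 = 3*97 = 291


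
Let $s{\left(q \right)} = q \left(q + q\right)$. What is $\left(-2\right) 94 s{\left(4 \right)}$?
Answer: $-6016$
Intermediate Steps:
$s{\left(q \right)} = 2 q^{2}$ ($s{\left(q \right)} = q 2 q = 2 q^{2}$)
$\left(-2\right) 94 s{\left(4 \right)} = \left(-2\right) 94 \cdot 2 \cdot 4^{2} = - 188 \cdot 2 \cdot 16 = \left(-188\right) 32 = -6016$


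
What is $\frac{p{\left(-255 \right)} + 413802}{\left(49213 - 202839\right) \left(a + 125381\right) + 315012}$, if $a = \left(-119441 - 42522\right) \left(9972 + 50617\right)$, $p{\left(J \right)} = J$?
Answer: $\frac{137849}{502513248836696} \approx 2.7432 \cdot 10^{-10}$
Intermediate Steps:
$a = -9813176207$ ($a = \left(-161963\right) 60589 = -9813176207$)
$\frac{p{\left(-255 \right)} + 413802}{\left(49213 - 202839\right) \left(a + 125381\right) + 315012} = \frac{-255 + 413802}{\left(49213 - 202839\right) \left(-9813176207 + 125381\right) + 315012} = \frac{413547}{\left(-153626\right) \left(-9813050826\right) + 315012} = \frac{413547}{1507539746195076 + 315012} = \frac{413547}{1507539746510088} = 413547 \cdot \frac{1}{1507539746510088} = \frac{137849}{502513248836696}$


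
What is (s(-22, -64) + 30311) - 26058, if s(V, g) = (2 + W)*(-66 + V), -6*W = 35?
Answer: 13771/3 ≈ 4590.3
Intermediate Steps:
W = -35/6 (W = -⅙*35 = -35/6 ≈ -5.8333)
s(V, g) = 253 - 23*V/6 (s(V, g) = (2 - 35/6)*(-66 + V) = -23*(-66 + V)/6 = 253 - 23*V/6)
(s(-22, -64) + 30311) - 26058 = ((253 - 23/6*(-22)) + 30311) - 26058 = ((253 + 253/3) + 30311) - 26058 = (1012/3 + 30311) - 26058 = 91945/3 - 26058 = 13771/3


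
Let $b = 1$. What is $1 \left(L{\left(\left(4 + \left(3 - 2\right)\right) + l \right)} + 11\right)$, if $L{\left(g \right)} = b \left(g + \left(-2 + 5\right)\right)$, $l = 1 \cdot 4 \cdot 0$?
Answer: $19$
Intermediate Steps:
$l = 0$ ($l = 4 \cdot 0 = 0$)
$L{\left(g \right)} = 3 + g$ ($L{\left(g \right)} = 1 \left(g + \left(-2 + 5\right)\right) = 1 \left(g + 3\right) = 1 \left(3 + g\right) = 3 + g$)
$1 \left(L{\left(\left(4 + \left(3 - 2\right)\right) + l \right)} + 11\right) = 1 \left(\left(3 + \left(\left(4 + \left(3 - 2\right)\right) + 0\right)\right) + 11\right) = 1 \left(\left(3 + \left(\left(4 + 1\right) + 0\right)\right) + 11\right) = 1 \left(\left(3 + \left(5 + 0\right)\right) + 11\right) = 1 \left(\left(3 + 5\right) + 11\right) = 1 \left(8 + 11\right) = 1 \cdot 19 = 19$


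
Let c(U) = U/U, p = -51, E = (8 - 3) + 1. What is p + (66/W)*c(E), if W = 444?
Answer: -3763/74 ≈ -50.851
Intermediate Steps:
E = 6 (E = 5 + 1 = 6)
c(U) = 1
p + (66/W)*c(E) = -51 + (66/444)*1 = -51 + (66*(1/444))*1 = -51 + (11/74)*1 = -51 + 11/74 = -3763/74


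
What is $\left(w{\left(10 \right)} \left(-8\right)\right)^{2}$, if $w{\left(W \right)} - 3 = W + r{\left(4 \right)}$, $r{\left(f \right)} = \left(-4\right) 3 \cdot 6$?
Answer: $222784$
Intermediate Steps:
$r{\left(f \right)} = -72$ ($r{\left(f \right)} = \left(-12\right) 6 = -72$)
$w{\left(W \right)} = -69 + W$ ($w{\left(W \right)} = 3 + \left(W - 72\right) = 3 + \left(-72 + W\right) = -69 + W$)
$\left(w{\left(10 \right)} \left(-8\right)\right)^{2} = \left(\left(-69 + 10\right) \left(-8\right)\right)^{2} = \left(\left(-59\right) \left(-8\right)\right)^{2} = 472^{2} = 222784$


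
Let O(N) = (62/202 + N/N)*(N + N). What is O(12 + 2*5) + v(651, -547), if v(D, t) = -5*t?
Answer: 282043/101 ≈ 2792.5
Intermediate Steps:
O(N) = 264*N/101 (O(N) = (62*(1/202) + 1)*(2*N) = (31/101 + 1)*(2*N) = 132*(2*N)/101 = 264*N/101)
O(12 + 2*5) + v(651, -547) = 264*(12 + 2*5)/101 - 5*(-547) = 264*(12 + 10)/101 + 2735 = (264/101)*22 + 2735 = 5808/101 + 2735 = 282043/101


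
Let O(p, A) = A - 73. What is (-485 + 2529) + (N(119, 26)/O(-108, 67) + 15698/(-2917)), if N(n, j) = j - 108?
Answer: 17959547/8751 ≈ 2052.3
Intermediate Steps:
O(p, A) = -73 + A
N(n, j) = -108 + j
(-485 + 2529) + (N(119, 26)/O(-108, 67) + 15698/(-2917)) = (-485 + 2529) + ((-108 + 26)/(-73 + 67) + 15698/(-2917)) = 2044 + (-82/(-6) + 15698*(-1/2917)) = 2044 + (-82*(-1/6) - 15698/2917) = 2044 + (41/3 - 15698/2917) = 2044 + 72503/8751 = 17959547/8751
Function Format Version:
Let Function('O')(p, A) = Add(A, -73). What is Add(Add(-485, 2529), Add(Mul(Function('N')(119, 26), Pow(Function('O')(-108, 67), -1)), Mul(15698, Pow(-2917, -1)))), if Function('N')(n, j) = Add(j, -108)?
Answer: Rational(17959547, 8751) ≈ 2052.3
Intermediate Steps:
Function('O')(p, A) = Add(-73, A)
Function('N')(n, j) = Add(-108, j)
Add(Add(-485, 2529), Add(Mul(Function('N')(119, 26), Pow(Function('O')(-108, 67), -1)), Mul(15698, Pow(-2917, -1)))) = Add(Add(-485, 2529), Add(Mul(Add(-108, 26), Pow(Add(-73, 67), -1)), Mul(15698, Pow(-2917, -1)))) = Add(2044, Add(Mul(-82, Pow(-6, -1)), Mul(15698, Rational(-1, 2917)))) = Add(2044, Add(Mul(-82, Rational(-1, 6)), Rational(-15698, 2917))) = Add(2044, Add(Rational(41, 3), Rational(-15698, 2917))) = Add(2044, Rational(72503, 8751)) = Rational(17959547, 8751)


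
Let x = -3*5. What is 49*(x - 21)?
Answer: -1764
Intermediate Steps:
x = -15
49*(x - 21) = 49*(-15 - 21) = 49*(-36) = -1764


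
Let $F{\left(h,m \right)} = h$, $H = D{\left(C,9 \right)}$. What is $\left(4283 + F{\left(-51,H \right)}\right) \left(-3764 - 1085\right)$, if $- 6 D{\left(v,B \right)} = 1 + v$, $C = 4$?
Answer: $-20520968$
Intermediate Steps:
$D{\left(v,B \right)} = - \frac{1}{6} - \frac{v}{6}$ ($D{\left(v,B \right)} = - \frac{1 + v}{6} = - \frac{1}{6} - \frac{v}{6}$)
$H = - \frac{5}{6}$ ($H = - \frac{1}{6} - \frac{2}{3} = - \frac{5}{6} \approx -0.83333$)
$\left(4283 + F{\left(-51,H \right)}\right) \left(-3764 - 1085\right) = \left(4283 - 51\right) \left(-3764 - 1085\right) = 4232 \left(-4849\right) = -20520968$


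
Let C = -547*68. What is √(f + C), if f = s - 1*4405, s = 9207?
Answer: I*√32394 ≈ 179.98*I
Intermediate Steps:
f = 4802 (f = 9207 - 1*4405 = 9207 - 4405 = 4802)
C = -37196
√(f + C) = √(4802 - 37196) = √(-32394) = I*√32394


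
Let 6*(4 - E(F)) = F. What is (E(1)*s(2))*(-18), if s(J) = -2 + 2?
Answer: 0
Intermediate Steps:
E(F) = 4 - F/6
s(J) = 0
(E(1)*s(2))*(-18) = ((4 - ⅙*1)*0)*(-18) = ((4 - ⅙)*0)*(-18) = ((23/6)*0)*(-18) = 0*(-18) = 0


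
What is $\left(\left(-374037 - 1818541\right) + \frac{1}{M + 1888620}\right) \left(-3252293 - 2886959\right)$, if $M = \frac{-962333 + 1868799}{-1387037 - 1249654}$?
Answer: $\frac{33515388582819110891304346}{2489853224977} \approx 1.3461 \cdot 10^{13}$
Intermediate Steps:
$M = - \frac{906466}{2636691}$ ($M = \frac{906466}{-2636691} = 906466 \left(- \frac{1}{2636691}\right) = - \frac{906466}{2636691} \approx -0.34379$)
$\left(\left(-374037 - 1818541\right) + \frac{1}{M + 1888620}\right) \left(-3252293 - 2886959\right) = \left(\left(-374037 - 1818541\right) + \frac{1}{- \frac{906466}{2636691} + 1888620}\right) \left(-3252293 - 2886959\right) = \left(\left(-374037 - 1818541\right) + \frac{1}{\frac{4979706449954}{2636691}}\right) \left(-6139252\right) = \left(-2192578 + \frac{2636691}{4979706449954}\right) \left(-6139252\right) = \left(- \frac{10918394808624604721}{4979706449954}\right) \left(-6139252\right) = \frac{33515388582819110891304346}{2489853224977}$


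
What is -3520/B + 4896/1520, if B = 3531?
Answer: 67826/30495 ≈ 2.2242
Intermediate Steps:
-3520/B + 4896/1520 = -3520/3531 + 4896/1520 = -3520*1/3531 + 4896*(1/1520) = -320/321 + 306/95 = 67826/30495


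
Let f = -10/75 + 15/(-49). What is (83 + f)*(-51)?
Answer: -1031594/245 ≈ -4210.6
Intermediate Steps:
f = -323/735 (f = -10*1/75 + 15*(-1/49) = -2/15 - 15/49 = -323/735 ≈ -0.43946)
(83 + f)*(-51) = (83 - 323/735)*(-51) = (60682/735)*(-51) = -1031594/245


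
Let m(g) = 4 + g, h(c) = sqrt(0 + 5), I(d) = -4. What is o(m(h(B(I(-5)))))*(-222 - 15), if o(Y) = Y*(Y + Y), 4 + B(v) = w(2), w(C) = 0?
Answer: -9954 - 3792*sqrt(5) ≈ -18433.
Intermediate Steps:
B(v) = -4 (B(v) = -4 + 0 = -4)
h(c) = sqrt(5)
o(Y) = 2*Y**2 (o(Y) = Y*(2*Y) = 2*Y**2)
o(m(h(B(I(-5)))))*(-222 - 15) = (2*(4 + sqrt(5))**2)*(-222 - 15) = (2*(4 + sqrt(5))**2)*(-237) = -474*(4 + sqrt(5))**2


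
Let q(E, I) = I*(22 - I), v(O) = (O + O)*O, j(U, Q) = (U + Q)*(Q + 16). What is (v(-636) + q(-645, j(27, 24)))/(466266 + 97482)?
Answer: -275644/46979 ≈ -5.8674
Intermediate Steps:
j(U, Q) = (16 + Q)*(Q + U) (j(U, Q) = (Q + U)*(16 + Q) = (16 + Q)*(Q + U))
v(O) = 2*O² (v(O) = (2*O)*O = 2*O²)
(v(-636) + q(-645, j(27, 24)))/(466266 + 97482) = (2*(-636)² + (24² + 16*24 + 16*27 + 24*27)*(22 - (24² + 16*24 + 16*27 + 24*27)))/(466266 + 97482) = (2*404496 + (576 + 384 + 432 + 648)*(22 - (576 + 384 + 432 + 648)))/563748 = (808992 + 2040*(22 - 1*2040))*(1/563748) = (808992 + 2040*(22 - 2040))*(1/563748) = (808992 + 2040*(-2018))*(1/563748) = (808992 - 4116720)*(1/563748) = -3307728*1/563748 = -275644/46979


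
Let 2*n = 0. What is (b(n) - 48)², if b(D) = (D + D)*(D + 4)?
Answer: 2304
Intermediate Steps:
n = 0 (n = (½)*0 = 0)
b(D) = 2*D*(4 + D) (b(D) = (2*D)*(4 + D) = 2*D*(4 + D))
(b(n) - 48)² = (2*0*(4 + 0) - 48)² = (2*0*4 - 48)² = (0 - 48)² = (-48)² = 2304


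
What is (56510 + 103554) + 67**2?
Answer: 164553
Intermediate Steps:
(56510 + 103554) + 67**2 = 160064 + 4489 = 164553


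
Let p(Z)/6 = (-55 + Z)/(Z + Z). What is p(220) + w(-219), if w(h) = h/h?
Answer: 13/4 ≈ 3.2500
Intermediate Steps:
w(h) = 1
p(Z) = 3*(-55 + Z)/Z (p(Z) = 6*((-55 + Z)/(Z + Z)) = 6*((-55 + Z)/((2*Z))) = 6*((-55 + Z)*(1/(2*Z))) = 6*((-55 + Z)/(2*Z)) = 3*(-55 + Z)/Z)
p(220) + w(-219) = (3 - 165/220) + 1 = (3 - 165*1/220) + 1 = (3 - ¾) + 1 = 9/4 + 1 = 13/4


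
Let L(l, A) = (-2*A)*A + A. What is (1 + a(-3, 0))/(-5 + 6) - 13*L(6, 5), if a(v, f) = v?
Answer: 583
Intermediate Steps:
L(l, A) = A - 2*A² (L(l, A) = -2*A² + A = A - 2*A²)
(1 + a(-3, 0))/(-5 + 6) - 13*L(6, 5) = (1 - 3)/(-5 + 6) - 65*(1 - 2*5) = -2/1 - 65*(1 - 10) = -2*1 - 65*(-9) = -2 - 13*(-45) = -2 + 585 = 583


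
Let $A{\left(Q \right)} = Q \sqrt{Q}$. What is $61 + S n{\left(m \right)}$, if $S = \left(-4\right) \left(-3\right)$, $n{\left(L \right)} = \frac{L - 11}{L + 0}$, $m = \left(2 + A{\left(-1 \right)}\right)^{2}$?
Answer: $\frac{1429}{25} - \frac{528 i}{25} \approx 57.16 - 21.12 i$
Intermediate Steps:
$A{\left(Q \right)} = Q^{\frac{3}{2}}$
$m = \left(2 - i\right)^{2}$ ($m = \left(2 + \left(-1\right)^{\frac{3}{2}}\right)^{2} = \left(2 - i\right)^{2} \approx 3.0 - 4.0 i$)
$n{\left(L \right)} = \frac{-11 + L}{L}$
$S = 12$
$61 + S n{\left(m \right)} = 61 + 12 \frac{-11 + \left(2 - i\right)^{2}}{\left(2 - i\right)^{2}} = 61 + \frac{12 \left(-11 + \left(2 - i\right)^{2}\right)}{\left(2 - i\right)^{2}}$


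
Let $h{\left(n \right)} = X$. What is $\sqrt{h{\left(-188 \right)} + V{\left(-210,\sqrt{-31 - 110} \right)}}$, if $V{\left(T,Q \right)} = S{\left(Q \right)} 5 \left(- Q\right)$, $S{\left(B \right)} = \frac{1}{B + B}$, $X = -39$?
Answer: $\frac{i \sqrt{166}}{2} \approx 6.442 i$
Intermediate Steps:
$S{\left(B \right)} = \frac{1}{2 B}$
$h{\left(n \right)} = -39$
$V{\left(T,Q \right)} = - \frac{5}{2}$ ($V{\left(T,Q \right)} = \frac{1}{2 Q} 5 \left(- Q\right) = \frac{5}{2 Q} \left(- Q\right) = - \frac{5}{2}$)
$\sqrt{h{\left(-188 \right)} + V{\left(-210,\sqrt{-31 - 110} \right)}} = \sqrt{-39 - \frac{5}{2}} = \sqrt{- \frac{83}{2}} = \frac{i \sqrt{166}}{2}$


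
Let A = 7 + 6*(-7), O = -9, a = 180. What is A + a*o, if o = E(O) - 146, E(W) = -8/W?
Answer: -26155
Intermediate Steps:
A = -35 (A = 7 - 42 = -35)
o = -1306/9 (o = -8/(-9) - 146 = -8*(-1/9) - 146 = 8/9 - 146 = -1306/9 ≈ -145.11)
A + a*o = -35 + 180*(-1306/9) = -35 - 26120 = -26155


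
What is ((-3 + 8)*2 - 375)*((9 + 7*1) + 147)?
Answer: -59495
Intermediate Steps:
((-3 + 8)*2 - 375)*((9 + 7*1) + 147) = (5*2 - 375)*((9 + 7) + 147) = (10 - 375)*(16 + 147) = -365*163 = -59495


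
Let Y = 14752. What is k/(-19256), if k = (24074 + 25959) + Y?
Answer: -64785/19256 ≈ -3.3644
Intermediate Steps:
k = 64785 (k = (24074 + 25959) + 14752 = 50033 + 14752 = 64785)
k/(-19256) = 64785/(-19256) = 64785*(-1/19256) = -64785/19256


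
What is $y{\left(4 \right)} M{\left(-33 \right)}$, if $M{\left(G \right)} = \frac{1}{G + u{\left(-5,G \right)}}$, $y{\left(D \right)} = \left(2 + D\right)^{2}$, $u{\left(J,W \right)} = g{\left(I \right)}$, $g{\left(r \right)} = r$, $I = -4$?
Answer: $- \frac{36}{37} \approx -0.97297$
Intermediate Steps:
$u{\left(J,W \right)} = -4$
$M{\left(G \right)} = \frac{1}{-4 + G}$ ($M{\left(G \right)} = \frac{1}{G - 4} = \frac{1}{-4 + G}$)
$y{\left(4 \right)} M{\left(-33 \right)} = \frac{\left(2 + 4\right)^{2}}{-4 - 33} = \frac{6^{2}}{-37} = 36 \left(- \frac{1}{37}\right) = - \frac{36}{37}$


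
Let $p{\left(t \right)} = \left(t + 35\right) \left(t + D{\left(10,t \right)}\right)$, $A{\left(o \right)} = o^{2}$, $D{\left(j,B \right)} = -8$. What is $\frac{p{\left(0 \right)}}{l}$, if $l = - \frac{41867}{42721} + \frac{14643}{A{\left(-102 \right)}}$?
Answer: $- \frac{23240224}{35477} \approx -655.08$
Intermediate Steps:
$p{\left(t \right)} = \left(-8 + t\right) \left(35 + t\right)$ ($p{\left(t \right)} = \left(t + 35\right) \left(t - 8\right) = \left(35 + t\right) \left(-8 + t\right) = \left(-8 + t\right) \left(35 + t\right)$)
$l = \frac{177385}{415004}$ ($l = - \frac{41867}{42721} + \frac{14643}{\left(-102\right)^{2}} = \left(-41867\right) \frac{1}{42721} + \frac{14643}{10404} = - \frac{5981}{6103} + 14643 \cdot \frac{1}{10404} = - \frac{5981}{6103} + \frac{1627}{1156} = \frac{177385}{415004} \approx 0.42743$)
$\frac{p{\left(0 \right)}}{l} = \frac{-280 + 0^{2} + 27 \cdot 0}{\frac{177385}{415004}} = \left(-280 + 0 + 0\right) \frac{415004}{177385} = \left(-280\right) \frac{415004}{177385} = - \frac{23240224}{35477}$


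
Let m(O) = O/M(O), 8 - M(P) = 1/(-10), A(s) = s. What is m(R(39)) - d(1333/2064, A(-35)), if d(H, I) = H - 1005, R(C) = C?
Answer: 435961/432 ≈ 1009.2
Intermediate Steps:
d(H, I) = -1005 + H
M(P) = 81/10 (M(P) = 8 - 1/(-10) = 8 - 1*(-⅒) = 8 + ⅒ = 81/10)
m(O) = 10*O/81 (m(O) = O/(81/10) = O*(10/81) = 10*O/81)
m(R(39)) - d(1333/2064, A(-35)) = (10/81)*39 - (-1005 + 1333/2064) = 130/27 - (-1005 + 1333*(1/2064)) = 130/27 - (-1005 + 31/48) = 130/27 - 1*(-48209/48) = 130/27 + 48209/48 = 435961/432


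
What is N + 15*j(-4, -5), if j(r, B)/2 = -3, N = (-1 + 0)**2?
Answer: -89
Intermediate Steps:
N = 1 (N = (-1)**2 = 1)
j(r, B) = -6 (j(r, B) = 2*(-3) = -6)
N + 15*j(-4, -5) = 1 + 15*(-6) = 1 - 90 = -89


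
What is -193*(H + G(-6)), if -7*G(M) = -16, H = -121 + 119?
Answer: -386/7 ≈ -55.143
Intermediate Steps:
H = -2
G(M) = 16/7 (G(M) = -⅐*(-16) = 16/7)
-193*(H + G(-6)) = -193*(-2 + 16/7) = -193*2/7 = -386/7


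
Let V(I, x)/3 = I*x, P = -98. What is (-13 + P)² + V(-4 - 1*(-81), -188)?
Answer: -31107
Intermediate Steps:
V(I, x) = 3*I*x (V(I, x) = 3*(I*x) = 3*I*x)
(-13 + P)² + V(-4 - 1*(-81), -188) = (-13 - 98)² + 3*(-4 - 1*(-81))*(-188) = (-111)² + 3*(-4 + 81)*(-188) = 12321 + 3*77*(-188) = 12321 - 43428 = -31107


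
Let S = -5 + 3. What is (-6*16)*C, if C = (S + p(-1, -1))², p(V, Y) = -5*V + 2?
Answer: -2400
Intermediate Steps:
S = -2
p(V, Y) = 2 - 5*V
C = 25 (C = (-2 + (2 - 5*(-1)))² = (-2 + (2 + 5))² = (-2 + 7)² = 5² = 25)
(-6*16)*C = -6*16*25 = -96*25 = -2400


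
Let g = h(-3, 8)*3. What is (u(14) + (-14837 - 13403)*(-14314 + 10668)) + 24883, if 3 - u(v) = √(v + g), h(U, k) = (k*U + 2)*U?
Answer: 102987926 - 2*√53 ≈ 1.0299e+8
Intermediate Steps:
h(U, k) = U*(2 + U*k) (h(U, k) = (U*k + 2)*U = (2 + U*k)*U = U*(2 + U*k))
g = 198 (g = -3*(2 - 3*8)*3 = -3*(2 - 24)*3 = -3*(-22)*3 = 66*3 = 198)
u(v) = 3 - √(198 + v) (u(v) = 3 - √(v + 198) = 3 - √(198 + v))
(u(14) + (-14837 - 13403)*(-14314 + 10668)) + 24883 = ((3 - √(198 + 14)) + (-14837 - 13403)*(-14314 + 10668)) + 24883 = ((3 - √212) - 28240*(-3646)) + 24883 = ((3 - 2*√53) + 102963040) + 24883 = (102963043 - 2*√53) + 24883 = 102987926 - 2*√53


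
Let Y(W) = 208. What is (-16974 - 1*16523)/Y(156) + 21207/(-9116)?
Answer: -77442427/474032 ≈ -163.37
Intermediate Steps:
(-16974 - 1*16523)/Y(156) + 21207/(-9116) = (-16974 - 1*16523)/208 + 21207/(-9116) = (-16974 - 16523)*(1/208) + 21207*(-1/9116) = -33497*1/208 - 21207/9116 = -33497/208 - 21207/9116 = -77442427/474032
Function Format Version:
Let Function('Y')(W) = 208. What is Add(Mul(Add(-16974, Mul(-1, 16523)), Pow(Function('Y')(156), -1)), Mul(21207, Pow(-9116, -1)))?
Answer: Rational(-77442427, 474032) ≈ -163.37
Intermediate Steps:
Add(Mul(Add(-16974, Mul(-1, 16523)), Pow(Function('Y')(156), -1)), Mul(21207, Pow(-9116, -1))) = Add(Mul(Add(-16974, Mul(-1, 16523)), Pow(208, -1)), Mul(21207, Pow(-9116, -1))) = Add(Mul(Add(-16974, -16523), Rational(1, 208)), Mul(21207, Rational(-1, 9116))) = Add(Mul(-33497, Rational(1, 208)), Rational(-21207, 9116)) = Add(Rational(-33497, 208), Rational(-21207, 9116)) = Rational(-77442427, 474032)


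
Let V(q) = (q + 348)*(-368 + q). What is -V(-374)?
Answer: -19292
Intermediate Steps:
V(q) = (-368 + q)*(348 + q) (V(q) = (348 + q)*(-368 + q) = (-368 + q)*(348 + q))
-V(-374) = -(-128064 + (-374)² - 20*(-374)) = -(-128064 + 139876 + 7480) = -1*19292 = -19292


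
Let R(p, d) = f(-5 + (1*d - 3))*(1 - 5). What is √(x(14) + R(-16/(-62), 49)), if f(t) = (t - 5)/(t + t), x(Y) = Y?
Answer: √20582/41 ≈ 3.4991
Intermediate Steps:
f(t) = (-5 + t)/(2*t) (f(t) = (-5 + t)/((2*t)) = (-5 + t)*(1/(2*t)) = (-5 + t)/(2*t))
R(p, d) = -2*(-13 + d)/(-8 + d) (R(p, d) = ((-5 + (-5 + (1*d - 3)))/(2*(-5 + (1*d - 3))))*(1 - 5) = ((-5 + (-5 + (d - 3)))/(2*(-5 + (d - 3))))*(-4) = ((-5 + (-5 + (-3 + d)))/(2*(-5 + (-3 + d))))*(-4) = ((-5 + (-8 + d))/(2*(-8 + d)))*(-4) = ((-13 + d)/(2*(-8 + d)))*(-4) = -2*(-13 + d)/(-8 + d))
√(x(14) + R(-16/(-62), 49)) = √(14 + 2*(13 - 1*49)/(-8 + 49)) = √(14 + 2*(13 - 49)/41) = √(14 + 2*(1/41)*(-36)) = √(14 - 72/41) = √(502/41) = √20582/41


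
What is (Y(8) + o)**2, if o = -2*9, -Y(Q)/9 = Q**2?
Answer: 352836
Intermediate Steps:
Y(Q) = -9*Q**2
o = -18
(Y(8) + o)**2 = (-9*8**2 - 18)**2 = (-9*64 - 18)**2 = (-576 - 18)**2 = (-594)**2 = 352836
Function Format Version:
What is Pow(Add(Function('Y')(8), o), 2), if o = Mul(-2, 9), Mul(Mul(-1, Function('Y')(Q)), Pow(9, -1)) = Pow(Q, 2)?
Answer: 352836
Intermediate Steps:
Function('Y')(Q) = Mul(-9, Pow(Q, 2))
o = -18
Pow(Add(Function('Y')(8), o), 2) = Pow(Add(Mul(-9, Pow(8, 2)), -18), 2) = Pow(Add(Mul(-9, 64), -18), 2) = Pow(Add(-576, -18), 2) = Pow(-594, 2) = 352836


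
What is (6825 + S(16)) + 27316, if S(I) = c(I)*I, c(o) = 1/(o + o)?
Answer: 68283/2 ≈ 34142.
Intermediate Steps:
c(o) = 1/(2*o)
S(I) = ½ (S(I) = (1/(2*I))*I = ½)
(6825 + S(16)) + 27316 = (6825 + ½) + 27316 = 13651/2 + 27316 = 68283/2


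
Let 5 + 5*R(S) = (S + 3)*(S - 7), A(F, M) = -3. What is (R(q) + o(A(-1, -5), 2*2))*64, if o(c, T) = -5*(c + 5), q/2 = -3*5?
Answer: 60416/5 ≈ 12083.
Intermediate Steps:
q = -30 (q = 2*(-3*5) = 2*(-15) = -30)
R(S) = -1 + (-7 + S)*(3 + S)/5 (R(S) = -1 + ((S + 3)*(S - 7))/5 = -1 + ((3 + S)*(-7 + S))/5 = -1 + ((-7 + S)*(3 + S))/5 = -1 + (-7 + S)*(3 + S)/5)
o(c, T) = -25 - 5*c (o(c, T) = -5*(5 + c) = -25 - 5*c)
(R(q) + o(A(-1, -5), 2*2))*64 = ((-26/5 - ⅘*(-30) + (⅕)*(-30)²) + (-25 - 5*(-3)))*64 = ((-26/5 + 24 + (⅕)*900) + (-25 + 15))*64 = ((-26/5 + 24 + 180) - 10)*64 = (994/5 - 10)*64 = (944/5)*64 = 60416/5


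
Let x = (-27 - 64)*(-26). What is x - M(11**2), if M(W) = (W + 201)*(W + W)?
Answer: -75558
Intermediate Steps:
M(W) = 2*W*(201 + W) (M(W) = (201 + W)*(2*W) = 2*W*(201 + W))
x = 2366 (x = -91*(-26) = 2366)
x - M(11**2) = 2366 - 2*11**2*(201 + 11**2) = 2366 - 2*121*(201 + 121) = 2366 - 2*121*322 = 2366 - 1*77924 = 2366 - 77924 = -75558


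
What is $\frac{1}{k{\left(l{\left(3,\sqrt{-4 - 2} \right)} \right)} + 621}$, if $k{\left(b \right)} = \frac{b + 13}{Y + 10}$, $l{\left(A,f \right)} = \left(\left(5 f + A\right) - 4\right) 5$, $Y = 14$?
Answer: $\frac{178944}{111185747} - \frac{300 i \sqrt{6}}{111185747} \approx 0.0016094 - 6.6092 \cdot 10^{-6} i$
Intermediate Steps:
$l{\left(A,f \right)} = -20 + 5 A + 25 f$ ($l{\left(A,f \right)} = \left(\left(A + 5 f\right) - 4\right) 5 = \left(-4 + A + 5 f\right) 5 = -20 + 5 A + 25 f$)
$k{\left(b \right)} = \frac{13}{24} + \frac{b}{24}$ ($k{\left(b \right)} = \frac{b + 13}{14 + 10} = \frac{13 + b}{24} = \left(13 + b\right) \frac{1}{24} = \frac{13}{24} + \frac{b}{24}$)
$\frac{1}{k{\left(l{\left(3,\sqrt{-4 - 2} \right)} \right)} + 621} = \frac{1}{\left(\frac{13}{24} + \frac{-20 + 5 \cdot 3 + 25 \sqrt{-4 - 2}}{24}\right) + 621} = \frac{1}{\left(\frac{13}{24} + \frac{-20 + 15 + 25 \sqrt{-6}}{24}\right) + 621} = \frac{1}{\left(\frac{13}{24} + \frac{-20 + 15 + 25 i \sqrt{6}}{24}\right) + 621} = \frac{1}{\left(\frac{13}{24} + \frac{-5 + 25 i \sqrt{6}}{24}\right) + 621} = \frac{1}{\left(\frac{13}{24} - \left(\frac{5}{24} - \frac{25 i \sqrt{6}}{24}\right)\right) + 621} = \frac{1}{\left(\frac{1}{3} + \frac{25 i \sqrt{6}}{24}\right) + 621} = \frac{1}{\frac{1864}{3} + \frac{25 i \sqrt{6}}{24}}$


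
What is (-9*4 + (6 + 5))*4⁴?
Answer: -6400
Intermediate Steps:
(-9*4 + (6 + 5))*4⁴ = (-36 + 11)*256 = -25*256 = -6400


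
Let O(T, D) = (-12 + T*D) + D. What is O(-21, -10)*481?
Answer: 90428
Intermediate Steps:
O(T, D) = -12 + D + D*T (O(T, D) = (-12 + D*T) + D = -12 + D + D*T)
O(-21, -10)*481 = (-12 - 10 - 10*(-21))*481 = (-12 - 10 + 210)*481 = 188*481 = 90428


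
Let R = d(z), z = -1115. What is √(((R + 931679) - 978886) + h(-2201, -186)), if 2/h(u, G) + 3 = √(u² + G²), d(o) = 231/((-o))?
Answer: √(176068481480 - 1819348615310*√5077)/(1115*√(-3 + 31*√5077)) ≈ 217.27*I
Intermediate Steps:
d(o) = -231/o (d(o) = 231*(-1/o) = -231/o)
R = 231/1115 (R = -231/(-1115) = -231*(-1/1115) = 231/1115 ≈ 0.20717)
h(u, G) = 2/(-3 + √(G² + u²)) (h(u, G) = 2/(-3 + √(u² + G²)) = 2/(-3 + √(G² + u²)))
√(((R + 931679) - 978886) + h(-2201, -186)) = √(((231/1115 + 931679) - 978886) + 2/(-3 + √((-186)² + (-2201)²))) = √((1038822316/1115 - 978886) + 2/(-3 + √(34596 + 4844401))) = √(-52635574/1115 + 2/(-3 + √4878997)) = √(-52635574/1115 + 2/(-3 + 31*√5077))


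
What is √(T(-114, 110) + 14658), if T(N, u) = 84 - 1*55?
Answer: √14687 ≈ 121.19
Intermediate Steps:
T(N, u) = 29 (T(N, u) = 84 - 55 = 29)
√(T(-114, 110) + 14658) = √(29 + 14658) = √14687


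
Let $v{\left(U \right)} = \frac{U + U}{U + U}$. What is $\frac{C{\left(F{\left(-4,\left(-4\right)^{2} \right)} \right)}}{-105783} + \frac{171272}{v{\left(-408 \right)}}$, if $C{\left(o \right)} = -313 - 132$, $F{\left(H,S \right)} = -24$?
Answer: $\frac{18117666421}{105783} \approx 1.7127 \cdot 10^{5}$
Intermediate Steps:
$C{\left(o \right)} = -445$
$v{\left(U \right)} = 1$ ($v{\left(U \right)} = \frac{2 U}{2 U} = 2 U \frac{1}{2 U} = 1$)
$\frac{C{\left(F{\left(-4,\left(-4\right)^{2} \right)} \right)}}{-105783} + \frac{171272}{v{\left(-408 \right)}} = - \frac{445}{-105783} + \frac{171272}{1} = \left(-445\right) \left(- \frac{1}{105783}\right) + 171272 \cdot 1 = \frac{445}{105783} + 171272 = \frac{18117666421}{105783}$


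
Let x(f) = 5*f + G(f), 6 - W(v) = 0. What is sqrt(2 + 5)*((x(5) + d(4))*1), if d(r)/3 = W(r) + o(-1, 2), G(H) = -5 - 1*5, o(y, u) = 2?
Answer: 39*sqrt(7) ≈ 103.18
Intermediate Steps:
W(v) = 6 (W(v) = 6 - 1*0 = 6 + 0 = 6)
G(H) = -10 (G(H) = -5 - 5 = -10)
x(f) = -10 + 5*f (x(f) = 5*f - 10 = -10 + 5*f)
d(r) = 24 (d(r) = 3*(6 + 2) = 3*8 = 24)
sqrt(2 + 5)*((x(5) + d(4))*1) = sqrt(2 + 5)*(((-10 + 5*5) + 24)*1) = sqrt(7)*(((-10 + 25) + 24)*1) = sqrt(7)*((15 + 24)*1) = sqrt(7)*(39*1) = sqrt(7)*39 = 39*sqrt(7)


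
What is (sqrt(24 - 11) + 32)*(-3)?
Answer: -96 - 3*sqrt(13) ≈ -106.82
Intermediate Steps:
(sqrt(24 - 11) + 32)*(-3) = (sqrt(13) + 32)*(-3) = (32 + sqrt(13))*(-3) = -96 - 3*sqrt(13)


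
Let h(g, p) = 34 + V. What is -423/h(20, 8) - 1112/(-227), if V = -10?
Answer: -23111/1816 ≈ -12.726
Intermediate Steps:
h(g, p) = 24 (h(g, p) = 34 - 10 = 24)
-423/h(20, 8) - 1112/(-227) = -423/24 - 1112/(-227) = -423*1/24 - 1112*(-1/227) = -141/8 + 1112/227 = -23111/1816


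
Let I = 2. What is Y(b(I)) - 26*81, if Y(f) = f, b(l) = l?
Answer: -2104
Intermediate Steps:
Y(b(I)) - 26*81 = 2 - 26*81 = 2 - 2106 = -2104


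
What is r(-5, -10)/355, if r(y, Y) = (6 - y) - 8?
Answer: 3/355 ≈ 0.0084507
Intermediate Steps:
r(y, Y) = -2 - y
r(-5, -10)/355 = (-2 - 1*(-5))/355 = (-2 + 5)*(1/355) = 3*(1/355) = 3/355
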